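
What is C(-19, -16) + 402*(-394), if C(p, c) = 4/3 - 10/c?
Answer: -3801265/24 ≈ -1.5839e+5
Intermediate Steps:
C(p, c) = 4/3 - 10/c (C(p, c) = 4*(⅓) - 10/c = 4/3 - 10/c)
C(-19, -16) + 402*(-394) = (4/3 - 10/(-16)) + 402*(-394) = (4/3 - 10*(-1/16)) - 158388 = (4/3 + 5/8) - 158388 = 47/24 - 158388 = -3801265/24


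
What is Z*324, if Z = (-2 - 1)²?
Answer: 2916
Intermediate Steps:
Z = 9 (Z = (-3)² = 9)
Z*324 = 9*324 = 2916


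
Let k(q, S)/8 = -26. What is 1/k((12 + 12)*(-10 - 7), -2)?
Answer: -1/208 ≈ -0.0048077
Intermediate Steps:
k(q, S) = -208 (k(q, S) = 8*(-26) = -208)
1/k((12 + 12)*(-10 - 7), -2) = 1/(-208) = -1/208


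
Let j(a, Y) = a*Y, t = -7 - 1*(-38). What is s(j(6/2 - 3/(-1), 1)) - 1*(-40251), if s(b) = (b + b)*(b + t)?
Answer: 40695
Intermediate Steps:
t = 31 (t = -7 + 38 = 31)
j(a, Y) = Y*a
s(b) = 2*b*(31 + b) (s(b) = (b + b)*(b + 31) = (2*b)*(31 + b) = 2*b*(31 + b))
s(j(6/2 - 3/(-1), 1)) - 1*(-40251) = 2*(1*(6/2 - 3/(-1)))*(31 + 1*(6/2 - 3/(-1))) - 1*(-40251) = 2*(1*(6*(1/2) - 3*(-1)))*(31 + 1*(6*(1/2) - 3*(-1))) + 40251 = 2*(1*(3 + 3))*(31 + 1*(3 + 3)) + 40251 = 2*(1*6)*(31 + 1*6) + 40251 = 2*6*(31 + 6) + 40251 = 2*6*37 + 40251 = 444 + 40251 = 40695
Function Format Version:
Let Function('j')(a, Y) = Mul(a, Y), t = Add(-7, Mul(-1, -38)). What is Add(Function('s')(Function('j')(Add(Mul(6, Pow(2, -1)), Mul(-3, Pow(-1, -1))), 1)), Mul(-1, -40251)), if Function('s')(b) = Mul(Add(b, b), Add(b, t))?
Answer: 40695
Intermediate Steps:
t = 31 (t = Add(-7, 38) = 31)
Function('j')(a, Y) = Mul(Y, a)
Function('s')(b) = Mul(2, b, Add(31, b)) (Function('s')(b) = Mul(Add(b, b), Add(b, 31)) = Mul(Mul(2, b), Add(31, b)) = Mul(2, b, Add(31, b)))
Add(Function('s')(Function('j')(Add(Mul(6, Pow(2, -1)), Mul(-3, Pow(-1, -1))), 1)), Mul(-1, -40251)) = Add(Mul(2, Mul(1, Add(Mul(6, Pow(2, -1)), Mul(-3, Pow(-1, -1)))), Add(31, Mul(1, Add(Mul(6, Pow(2, -1)), Mul(-3, Pow(-1, -1)))))), Mul(-1, -40251)) = Add(Mul(2, Mul(1, Add(Mul(6, Rational(1, 2)), Mul(-3, -1))), Add(31, Mul(1, Add(Mul(6, Rational(1, 2)), Mul(-3, -1))))), 40251) = Add(Mul(2, Mul(1, Add(3, 3)), Add(31, Mul(1, Add(3, 3)))), 40251) = Add(Mul(2, Mul(1, 6), Add(31, Mul(1, 6))), 40251) = Add(Mul(2, 6, Add(31, 6)), 40251) = Add(Mul(2, 6, 37), 40251) = Add(444, 40251) = 40695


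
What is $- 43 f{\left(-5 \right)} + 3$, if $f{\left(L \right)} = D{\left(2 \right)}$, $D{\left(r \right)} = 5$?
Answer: $-212$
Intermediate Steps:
$f{\left(L \right)} = 5$
$- 43 f{\left(-5 \right)} + 3 = \left(-43\right) 5 + 3 = -215 + 3 = -212$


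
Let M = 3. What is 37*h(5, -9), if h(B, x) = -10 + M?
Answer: -259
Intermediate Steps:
h(B, x) = -7 (h(B, x) = -10 + 3 = -7)
37*h(5, -9) = 37*(-7) = -259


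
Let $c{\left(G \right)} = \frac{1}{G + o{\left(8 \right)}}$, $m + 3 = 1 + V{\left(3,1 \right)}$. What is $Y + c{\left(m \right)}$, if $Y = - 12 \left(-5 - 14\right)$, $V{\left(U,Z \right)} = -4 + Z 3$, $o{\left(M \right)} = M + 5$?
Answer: $\frac{2281}{10} \approx 228.1$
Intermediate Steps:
$o{\left(M \right)} = 5 + M$
$V{\left(U,Z \right)} = -4 + 3 Z$
$m = -3$ ($m = -3 + \left(1 + \left(-4 + 3 \cdot 1\right)\right) = -3 + \left(1 + \left(-4 + 3\right)\right) = -3 + \left(1 - 1\right) = -3 + 0 = -3$)
$c{\left(G \right)} = \frac{1}{13 + G}$ ($c{\left(G \right)} = \frac{1}{G + \left(5 + 8\right)} = \frac{1}{G + 13} = \frac{1}{13 + G}$)
$Y = 228$ ($Y = \left(-12\right) \left(-19\right) = 228$)
$Y + c{\left(m \right)} = 228 + \frac{1}{13 - 3} = 228 + \frac{1}{10} = \frac{2281}{10}$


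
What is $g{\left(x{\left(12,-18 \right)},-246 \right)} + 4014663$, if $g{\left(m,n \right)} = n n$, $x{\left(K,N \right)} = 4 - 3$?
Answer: $4075179$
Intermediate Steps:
$x{\left(K,N \right)} = 1$
$g{\left(m,n \right)} = n^{2}$
$g{\left(x{\left(12,-18 \right)},-246 \right)} + 4014663 = \left(-246\right)^{2} + 4014663 = 60516 + 4014663 = 4075179$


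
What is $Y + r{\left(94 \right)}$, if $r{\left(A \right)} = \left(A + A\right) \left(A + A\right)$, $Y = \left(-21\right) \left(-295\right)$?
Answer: $41539$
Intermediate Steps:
$Y = 6195$
$r{\left(A \right)} = 4 A^{2}$ ($r{\left(A \right)} = 2 A 2 A = 4 A^{2}$)
$Y + r{\left(94 \right)} = 6195 + 4 \cdot 94^{2} = 6195 + 4 \cdot 8836 = 6195 + 35344 = 41539$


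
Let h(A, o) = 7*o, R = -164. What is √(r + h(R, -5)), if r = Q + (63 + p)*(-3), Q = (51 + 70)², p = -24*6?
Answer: √14849 ≈ 121.86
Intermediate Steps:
p = -144
Q = 14641 (Q = 121² = 14641)
r = 14884 (r = 14641 + (63 - 144)*(-3) = 14641 - 81*(-3) = 14641 + 243 = 14884)
√(r + h(R, -5)) = √(14884 + 7*(-5)) = √(14884 - 35) = √14849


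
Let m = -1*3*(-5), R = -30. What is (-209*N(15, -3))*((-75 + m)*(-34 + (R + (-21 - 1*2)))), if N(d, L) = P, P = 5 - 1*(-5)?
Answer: -10909800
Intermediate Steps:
m = 15 (m = -3*(-5) = 15)
P = 10 (P = 5 + 5 = 10)
N(d, L) = 10
(-209*N(15, -3))*((-75 + m)*(-34 + (R + (-21 - 1*2)))) = (-209*10)*((-75 + 15)*(-34 + (-30 + (-21 - 1*2)))) = -(-125400)*(-34 + (-30 + (-21 - 2))) = -(-125400)*(-34 + (-30 - 23)) = -(-125400)*(-34 - 53) = -(-125400)*(-87) = -2090*5220 = -10909800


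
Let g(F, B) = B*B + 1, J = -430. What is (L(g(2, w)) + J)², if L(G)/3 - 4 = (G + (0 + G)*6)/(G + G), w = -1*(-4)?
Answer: 664225/4 ≈ 1.6606e+5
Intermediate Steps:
w = 4
g(F, B) = 1 + B² (g(F, B) = B² + 1 = 1 + B²)
L(G) = 45/2 (L(G) = 12 + 3*((G + (0 + G)*6)/(G + G)) = 12 + 3*((G + G*6)/((2*G))) = 12 + 3*((G + 6*G)*(1/(2*G))) = 12 + 3*((7*G)*(1/(2*G))) = 12 + 3*(7/2) = 12 + 21/2 = 45/2)
(L(g(2, w)) + J)² = (45/2 - 430)² = (-815/2)² = 664225/4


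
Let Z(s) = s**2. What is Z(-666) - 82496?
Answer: 361060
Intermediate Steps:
Z(-666) - 82496 = (-666)**2 - 82496 = 443556 - 82496 = 361060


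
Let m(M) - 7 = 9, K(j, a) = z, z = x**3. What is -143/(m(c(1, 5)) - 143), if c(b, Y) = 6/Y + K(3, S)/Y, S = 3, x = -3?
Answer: 143/127 ≈ 1.1260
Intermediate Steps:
z = -27 (z = (-3)**3 = -27)
K(j, a) = -27
c(b, Y) = -21/Y (c(b, Y) = 6/Y - 27/Y = -21/Y)
m(M) = 16 (m(M) = 7 + 9 = 16)
-143/(m(c(1, 5)) - 143) = -143/(16 - 143) = -143/(-127) = -1/127*(-143) = 143/127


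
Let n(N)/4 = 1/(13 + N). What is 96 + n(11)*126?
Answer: 117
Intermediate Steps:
n(N) = 4/(13 + N)
96 + n(11)*126 = 96 + (4/(13 + 11))*126 = 96 + (4/24)*126 = 96 + (4*(1/24))*126 = 96 + (⅙)*126 = 96 + 21 = 117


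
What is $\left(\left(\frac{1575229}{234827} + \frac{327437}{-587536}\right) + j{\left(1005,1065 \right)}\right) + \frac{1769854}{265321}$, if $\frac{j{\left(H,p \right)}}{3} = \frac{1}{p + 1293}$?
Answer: $\frac{184469047169621355625}{14386219686303101616} \approx 12.823$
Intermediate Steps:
$j{\left(H,p \right)} = \frac{3}{1293 + p}$ ($j{\left(H,p \right)} = \frac{3}{p + 1293} = \frac{3}{1293 + p}$)
$\left(\left(\frac{1575229}{234827} + \frac{327437}{-587536}\right) + j{\left(1005,1065 \right)}\right) + \frac{1769854}{265321} = \left(\left(\frac{1575229}{234827} + \frac{327437}{-587536}\right) + \frac{3}{1293 + 1065}\right) + \frac{1769854}{265321} = \left(\left(1575229 \cdot \frac{1}{234827} + 327437 \left(- \frac{1}{587536}\right)\right) + \frac{3}{2358}\right) + 1769854 \cdot \frac{1}{265321} = \left(\left(\frac{1575229}{234827} - \frac{327437}{587536}\right) + 3 \cdot \frac{1}{2358}\right) + \frac{1769854}{265321} = \left(\frac{848612697345}{137969316272} + \frac{1}{786}\right) + \frac{1769854}{265321} = \frac{333573774714721}{54221941294896} + \frac{1769854}{265321} = \frac{184469047169621355625}{14386219686303101616}$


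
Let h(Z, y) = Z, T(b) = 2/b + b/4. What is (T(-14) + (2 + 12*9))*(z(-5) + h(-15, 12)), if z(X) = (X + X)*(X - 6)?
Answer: 141455/14 ≈ 10104.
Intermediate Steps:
T(b) = 2/b + b/4 (T(b) = 2/b + b*(¼) = 2/b + b/4)
z(X) = 2*X*(-6 + X) (z(X) = (2*X)*(-6 + X) = 2*X*(-6 + X))
(T(-14) + (2 + 12*9))*(z(-5) + h(-15, 12)) = ((2/(-14) + (¼)*(-14)) + (2 + 12*9))*(2*(-5)*(-6 - 5) - 15) = ((2*(-1/14) - 7/2) + (2 + 108))*(2*(-5)*(-11) - 15) = ((-⅐ - 7/2) + 110)*(110 - 15) = (-51/14 + 110)*95 = (1489/14)*95 = 141455/14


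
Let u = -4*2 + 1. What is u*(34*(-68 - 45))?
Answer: 26894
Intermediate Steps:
u = -7 (u = -8 + 1 = -7)
u*(34*(-68 - 45)) = -238*(-68 - 45) = -238*(-113) = -7*(-3842) = 26894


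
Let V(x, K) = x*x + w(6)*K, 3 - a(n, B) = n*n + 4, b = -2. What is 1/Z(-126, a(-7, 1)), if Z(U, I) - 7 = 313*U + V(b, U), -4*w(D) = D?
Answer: -1/39238 ≈ -2.5485e-5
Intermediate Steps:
w(D) = -D/4
a(n, B) = -1 - n**2 (a(n, B) = 3 - (n*n + 4) = 3 - (n**2 + 4) = 3 - (4 + n**2) = 3 + (-4 - n**2) = -1 - n**2)
V(x, K) = x**2 - 3*K/2 (V(x, K) = x*x + (-1/4*6)*K = x**2 - 3*K/2)
Z(U, I) = 11 + 623*U/2 (Z(U, I) = 7 + (313*U + ((-2)**2 - 3*U/2)) = 7 + (313*U + (4 - 3*U/2)) = 7 + (4 + 623*U/2) = 11 + 623*U/2)
1/Z(-126, a(-7, 1)) = 1/(11 + (623/2)*(-126)) = 1/(11 - 39249) = 1/(-39238) = -1/39238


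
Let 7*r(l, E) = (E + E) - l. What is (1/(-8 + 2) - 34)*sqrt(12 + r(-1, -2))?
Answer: -615*sqrt(7)/14 ≈ -116.22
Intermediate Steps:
r(l, E) = -l/7 + 2*E/7 (r(l, E) = ((E + E) - l)/7 = (2*E - l)/7 = (-l + 2*E)/7 = -l/7 + 2*E/7)
(1/(-8 + 2) - 34)*sqrt(12 + r(-1, -2)) = (1/(-8 + 2) - 34)*sqrt(12 + (-1/7*(-1) + (2/7)*(-2))) = (1/(-6) - 34)*sqrt(12 + (1/7 - 4/7)) = (-1/6 - 34)*sqrt(12 - 3/7) = -615*sqrt(7)/14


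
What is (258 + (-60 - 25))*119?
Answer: 20587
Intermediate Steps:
(258 + (-60 - 25))*119 = (258 - 85)*119 = 173*119 = 20587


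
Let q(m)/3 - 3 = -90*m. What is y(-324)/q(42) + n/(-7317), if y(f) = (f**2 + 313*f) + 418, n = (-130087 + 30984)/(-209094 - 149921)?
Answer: -1162387725167/3307283158545 ≈ -0.35146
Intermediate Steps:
n = 99103/359015 (n = -99103/(-359015) = -99103*(-1/359015) = 99103/359015 ≈ 0.27604)
q(m) = 9 - 270*m (q(m) = 9 + 3*(-90*m) = 9 - 270*m)
y(f) = 418 + f**2 + 313*f
y(-324)/q(42) + n/(-7317) = (418 + (-324)**2 + 313*(-324))/(9 - 270*42) + (99103/359015)/(-7317) = (418 + 104976 - 101412)/(9 - 11340) + (99103/359015)*(-1/7317) = 3982/(-11331) - 99103/2626912755 = 3982*(-1/11331) - 99103/2626912755 = -3982/11331 - 99103/2626912755 = -1162387725167/3307283158545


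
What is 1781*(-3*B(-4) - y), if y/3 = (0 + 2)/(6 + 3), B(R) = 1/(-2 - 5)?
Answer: -8905/21 ≈ -424.05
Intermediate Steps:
B(R) = -1/7 (B(R) = 1/(-7) = -1/7)
y = 2/3 (y = 3*((0 + 2)/(6 + 3)) = 3*(2/9) = 2/3 ≈ 0.66667)
1781*(-3*B(-4) - y) = 1781*(-3*(-1/7) - 1*2/3) = 1781*(3/7 - 2/3) = 1781*(-5/21) = -8905/21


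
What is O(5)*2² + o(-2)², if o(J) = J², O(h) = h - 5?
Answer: 16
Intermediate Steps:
O(h) = -5 + h
O(5)*2² + o(-2)² = (-5 + 5)*2² + ((-2)²)² = 0*4 + 4² = 0 + 16 = 16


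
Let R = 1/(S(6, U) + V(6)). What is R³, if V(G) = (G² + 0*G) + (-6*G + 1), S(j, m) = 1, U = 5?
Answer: ⅛ ≈ 0.12500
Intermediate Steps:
V(G) = 1 + G² - 6*G (V(G) = (G² + 0) + (1 - 6*G) = G² + (1 - 6*G) = 1 + G² - 6*G)
R = ½ (R = 1/(1 + (1 + 6² - 6*6)) = 1/(1 + (1 + 36 - 36)) = 1/(1 + 1) = 1/2 = ½ ≈ 0.50000)
R³ = (½)³ = ⅛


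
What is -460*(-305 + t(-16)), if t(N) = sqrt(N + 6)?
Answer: 140300 - 460*I*sqrt(10) ≈ 1.403e+5 - 1454.6*I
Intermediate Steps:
t(N) = sqrt(6 + N)
-460*(-305 + t(-16)) = -460*(-305 + sqrt(6 - 16)) = -460*(-305 + sqrt(-10)) = -460*(-305 + I*sqrt(10)) = 140300 - 460*I*sqrt(10)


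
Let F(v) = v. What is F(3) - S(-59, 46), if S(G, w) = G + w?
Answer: 16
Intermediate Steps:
F(3) - S(-59, 46) = 3 - (-59 + 46) = 3 - 1*(-13) = 3 + 13 = 16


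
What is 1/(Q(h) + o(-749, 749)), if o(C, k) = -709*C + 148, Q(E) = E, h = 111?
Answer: 1/531300 ≈ 1.8822e-6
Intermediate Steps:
o(C, k) = 148 - 709*C
1/(Q(h) + o(-749, 749)) = 1/(111 + (148 - 709*(-749))) = 1/(111 + (148 + 531041)) = 1/(111 + 531189) = 1/531300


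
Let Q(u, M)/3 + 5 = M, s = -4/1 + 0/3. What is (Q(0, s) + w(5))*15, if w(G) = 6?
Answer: -315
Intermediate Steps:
s = -4 (s = -4*1 + 0*(⅓) = -4 + 0 = -4)
Q(u, M) = -15 + 3*M
(Q(0, s) + w(5))*15 = ((-15 + 3*(-4)) + 6)*15 = ((-15 - 12) + 6)*15 = (-27 + 6)*15 = -21*15 = -315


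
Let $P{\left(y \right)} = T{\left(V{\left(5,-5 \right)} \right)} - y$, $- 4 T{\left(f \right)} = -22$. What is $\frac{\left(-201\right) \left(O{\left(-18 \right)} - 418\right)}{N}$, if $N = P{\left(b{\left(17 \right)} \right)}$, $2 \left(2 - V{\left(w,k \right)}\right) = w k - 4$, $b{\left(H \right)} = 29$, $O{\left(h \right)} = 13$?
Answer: $- \frac{162810}{47} \approx -3464.0$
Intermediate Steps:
$V{\left(w,k \right)} = 4 - \frac{k w}{2}$ ($V{\left(w,k \right)} = 2 - \frac{w k - 4}{2} = 2 - \frac{k w - 4}{2} = 2 - \frac{-4 + k w}{2} = 2 - \left(-2 + \frac{k w}{2}\right) = 4 - \frac{k w}{2}$)
$T{\left(f \right)} = \frac{11}{2}$ ($T{\left(f \right)} = \left(- \frac{1}{4}\right) \left(-22\right) = \frac{11}{2}$)
$P{\left(y \right)} = \frac{11}{2} - y$
$N = - \frac{47}{2}$ ($N = \frac{11}{2} - 29 = - \frac{47}{2} \approx -23.5$)
$\frac{\left(-201\right) \left(O{\left(-18 \right)} - 418\right)}{N} = \frac{\left(-201\right) \left(13 - 418\right)}{- \frac{47}{2}} = \left(-201\right) \left(-405\right) \left(- \frac{2}{47}\right) = 81405 \left(- \frac{2}{47}\right) = - \frac{162810}{47}$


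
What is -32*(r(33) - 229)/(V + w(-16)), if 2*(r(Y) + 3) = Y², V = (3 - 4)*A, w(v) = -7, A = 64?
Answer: 10000/71 ≈ 140.84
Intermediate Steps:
V = -64 (V = (3 - 4)*64 = -1*64 = -64)
r(Y) = -3 + Y²/2
-32*(r(33) - 229)/(V + w(-16)) = -32*((-3 + (½)*33²) - 229)/(-64 - 7) = -32*((-3 + (½)*1089) - 229)/(-71) = -32*((-3 + 1089/2) - 229)*(-1)/71 = -32*(1083/2 - 229)*(-1)/71 = -10000*(-1)/71 = -32*(-625/142) = 10000/71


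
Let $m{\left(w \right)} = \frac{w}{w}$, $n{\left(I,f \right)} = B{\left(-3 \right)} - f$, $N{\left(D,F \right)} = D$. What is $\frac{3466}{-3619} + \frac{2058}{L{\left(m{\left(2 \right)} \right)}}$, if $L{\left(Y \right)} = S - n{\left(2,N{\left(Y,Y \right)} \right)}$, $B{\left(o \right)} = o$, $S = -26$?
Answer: $- \frac{342007}{3619} \approx -94.503$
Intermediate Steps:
$n{\left(I,f \right)} = -3 - f$
$m{\left(w \right)} = 1$
$L{\left(Y \right)} = -23 + Y$ ($L{\left(Y \right)} = -26 - \left(-3 - Y\right) = -26 + \left(3 + Y\right) = -23 + Y$)
$\frac{3466}{-3619} + \frac{2058}{L{\left(m{\left(2 \right)} \right)}} = \frac{3466}{-3619} + \frac{2058}{-23 + 1} = 3466 \left(- \frac{1}{3619}\right) + \frac{2058}{-22} = - \frac{3466}{3619} + 2058 \left(- \frac{1}{22}\right) = - \frac{3466}{3619} - \frac{1029}{11} = - \frac{342007}{3619}$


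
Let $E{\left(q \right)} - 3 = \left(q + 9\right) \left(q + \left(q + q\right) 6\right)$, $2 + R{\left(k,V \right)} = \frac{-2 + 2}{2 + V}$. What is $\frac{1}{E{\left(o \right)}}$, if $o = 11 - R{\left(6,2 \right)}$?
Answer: $\frac{1}{3721} \approx 0.00026874$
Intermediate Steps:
$R{\left(k,V \right)} = -2$ ($R{\left(k,V \right)} = -2 + \frac{-2 + 2}{2 + V} = -2 + \frac{0}{2 + V} = -2 + 0 = -2$)
$o = 13$ ($o = 11 - -2 = 11 + 2 = 13$)
$E{\left(q \right)} = 3 + 13 q \left(9 + q\right)$ ($E{\left(q \right)} = 3 + \left(q + 9\right) \left(q + \left(q + q\right) 6\right) = 3 + \left(9 + q\right) \left(q + 2 q 6\right) = 3 + \left(9 + q\right) \left(q + 12 q\right) = 3 + \left(9 + q\right) 13 q = 3 + 13 q \left(9 + q\right)$)
$\frac{1}{E{\left(o \right)}} = \frac{1}{3 + 13 \cdot 13^{2} + 117 \cdot 13} = \frac{1}{3 + 13 \cdot 169 + 1521} = \frac{1}{3 + 2197 + 1521} = \frac{1}{3721}$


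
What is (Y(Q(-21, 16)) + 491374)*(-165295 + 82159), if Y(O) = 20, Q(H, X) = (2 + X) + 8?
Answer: -40852531584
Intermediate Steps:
Q(H, X) = 10 + X
(Y(Q(-21, 16)) + 491374)*(-165295 + 82159) = (20 + 491374)*(-165295 + 82159) = 491394*(-83136) = -40852531584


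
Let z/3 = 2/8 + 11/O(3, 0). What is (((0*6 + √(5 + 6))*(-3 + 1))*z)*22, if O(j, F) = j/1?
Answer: -517*√11 ≈ -1714.7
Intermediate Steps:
O(j, F) = j (O(j, F) = j*1 = j)
z = 47/4 (z = 3*(2/8 + 11/3) = 3*(2*(⅛) + 11*(⅓)) = 3*(¼ + 11/3) = 3*(47/12) = 47/4 ≈ 11.750)
(((0*6 + √(5 + 6))*(-3 + 1))*z)*22 = (((0*6 + √(5 + 6))*(-3 + 1))*(47/4))*22 = (((0 + √11)*(-2))*(47/4))*22 = ((√11*(-2))*(47/4))*22 = (-2*√11*(47/4))*22 = -47*√11/2*22 = -517*√11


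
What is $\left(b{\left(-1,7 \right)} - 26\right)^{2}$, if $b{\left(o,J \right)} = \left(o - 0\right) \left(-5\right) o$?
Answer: $961$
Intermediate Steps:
$b{\left(o,J \right)} = - 5 o^{2}$ ($b{\left(o,J \right)} = \left(o + 0\right) \left(-5\right) o = o \left(-5\right) o = - 5 o o = - 5 o^{2}$)
$\left(b{\left(-1,7 \right)} - 26\right)^{2} = \left(- 5 \left(-1\right)^{2} - 26\right)^{2} = \left(\left(-5\right) 1 - 26\right)^{2} = \left(-5 - 26\right)^{2} = \left(-31\right)^{2} = 961$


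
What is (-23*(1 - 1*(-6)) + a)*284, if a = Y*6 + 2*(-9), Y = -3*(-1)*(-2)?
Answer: -61060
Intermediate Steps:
Y = -6 (Y = 3*(-2) = -6)
a = -54 (a = -6*6 + 2*(-9) = -36 - 18 = -54)
(-23*(1 - 1*(-6)) + a)*284 = (-23*(1 - 1*(-6)) - 54)*284 = (-23*(1 + 6) - 54)*284 = (-23*7 - 54)*284 = (-161 - 54)*284 = -215*284 = -61060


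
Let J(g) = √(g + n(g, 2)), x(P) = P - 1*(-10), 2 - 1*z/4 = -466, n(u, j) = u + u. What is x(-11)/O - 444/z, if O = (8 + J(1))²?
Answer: -148129/580476 + 16*√3/3721 ≈ -0.24774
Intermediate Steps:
n(u, j) = 2*u
z = 1872 (z = 8 - 4*(-466) = 8 + 1864 = 1872)
x(P) = 10 + P (x(P) = P + 10 = 10 + P)
J(g) = √3*√g (J(g) = √(g + 2*g) = √(3*g) = √3*√g)
O = (8 + √3)² (O = (8 + √3*√1)² = (8 + √3*1)² = (8 + √3)² ≈ 94.713)
x(-11)/O - 444/z = (10 - 11)/((8 + √3)²) - 444/1872 = -1/(8 + √3)² - 444*1/1872 = -1/(8 + √3)² - 37/156 = -37/156 - 1/(8 + √3)²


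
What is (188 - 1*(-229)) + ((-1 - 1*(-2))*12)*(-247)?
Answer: -2547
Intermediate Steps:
(188 - 1*(-229)) + ((-1 - 1*(-2))*12)*(-247) = (188 + 229) + ((-1 + 2)*12)*(-247) = 417 + (1*12)*(-247) = 417 + 12*(-247) = 417 - 2964 = -2547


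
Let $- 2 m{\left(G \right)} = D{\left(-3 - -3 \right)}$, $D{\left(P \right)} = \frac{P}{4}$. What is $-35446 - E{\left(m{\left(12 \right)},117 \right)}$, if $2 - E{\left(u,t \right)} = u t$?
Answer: $-35448$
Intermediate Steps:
$D{\left(P \right)} = \frac{P}{4}$ ($D{\left(P \right)} = P \frac{1}{4} = \frac{P}{4}$)
$m{\left(G \right)} = 0$ ($m{\left(G \right)} = - \frac{\frac{1}{4} \left(-3 - -3\right)}{2} = - \frac{\frac{1}{4} \left(-3 + 3\right)}{2} = - \frac{\frac{1}{4} \cdot 0}{2} = \left(- \frac{1}{2}\right) 0 = 0$)
$E{\left(u,t \right)} = 2 - t u$ ($E{\left(u,t \right)} = 2 - u t = 2 - t u$)
$-35446 - E{\left(m{\left(12 \right)},117 \right)} = -35446 - \left(2 - 117 \cdot 0\right) = -35446 - \left(2 + 0\right) = -35446 - 2 = -35448$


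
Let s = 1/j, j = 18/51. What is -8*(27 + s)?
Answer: -716/3 ≈ -238.67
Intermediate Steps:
j = 6/17 (j = 18*(1/51) = 6/17 ≈ 0.35294)
s = 17/6 (s = 1/(6/17) = 17/6 ≈ 2.8333)
-8*(27 + s) = -8*(27 + 17/6) = -8*179/6 = -716/3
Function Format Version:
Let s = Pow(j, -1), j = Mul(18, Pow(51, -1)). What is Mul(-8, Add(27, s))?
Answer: Rational(-716, 3) ≈ -238.67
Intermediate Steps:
j = Rational(6, 17) (j = Mul(18, Rational(1, 51)) = Rational(6, 17) ≈ 0.35294)
s = Rational(17, 6) (s = Pow(Rational(6, 17), -1) = Rational(17, 6) ≈ 2.8333)
Mul(-8, Add(27, s)) = Mul(-8, Add(27, Rational(17, 6))) = Mul(-8, Rational(179, 6)) = Rational(-716, 3)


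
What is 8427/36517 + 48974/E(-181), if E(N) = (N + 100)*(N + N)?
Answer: 362314/190593 ≈ 1.9010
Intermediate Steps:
E(N) = 2*N*(100 + N) (E(N) = (100 + N)*(2*N) = 2*N*(100 + N))
8427/36517 + 48974/E(-181) = 8427/36517 + 48974/((2*(-181)*(100 - 181))) = 8427*(1/36517) + 48974/((2*(-181)*(-81))) = 3/13 + 48974/29322 = 3/13 + 48974*(1/29322) = 3/13 + 24487/14661 = 362314/190593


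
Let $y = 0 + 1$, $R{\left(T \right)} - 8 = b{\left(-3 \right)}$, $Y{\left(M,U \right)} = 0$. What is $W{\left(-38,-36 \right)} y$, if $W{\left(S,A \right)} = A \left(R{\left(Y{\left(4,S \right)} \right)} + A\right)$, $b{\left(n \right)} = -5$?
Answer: $1188$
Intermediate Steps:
$R{\left(T \right)} = 3$ ($R{\left(T \right)} = 8 - 5 = 3$)
$y = 1$
$W{\left(S,A \right)} = A \left(3 + A\right)$
$W{\left(-38,-36 \right)} y = - 36 \left(3 - 36\right) 1 = \left(-36\right) \left(-33\right) 1 = 1188 \cdot 1 = 1188$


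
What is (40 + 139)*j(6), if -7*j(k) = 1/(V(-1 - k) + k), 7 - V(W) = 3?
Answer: -179/70 ≈ -2.5571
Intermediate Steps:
V(W) = 4 (V(W) = 7 - 1*3 = 7 - 3 = 4)
j(k) = -1/(7*(4 + k))
(40 + 139)*j(6) = (40 + 139)*(-1/(28 + 7*6)) = 179*(-1/(28 + 42)) = 179*(-1/70) = -179/70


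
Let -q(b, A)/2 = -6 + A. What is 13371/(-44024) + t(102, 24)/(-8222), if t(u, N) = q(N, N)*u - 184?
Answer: 29910091/180982664 ≈ 0.16526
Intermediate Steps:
q(b, A) = 12 - 2*A (q(b, A) = -2*(-6 + A) = 12 - 2*A)
t(u, N) = -184 + u*(12 - 2*N) (t(u, N) = (12 - 2*N)*u - 184 = u*(12 - 2*N) - 184 = -184 + u*(12 - 2*N))
13371/(-44024) + t(102, 24)/(-8222) = 13371/(-44024) + (-184 - 2*102*(-6 + 24))/(-8222) = 13371*(-1/44024) + (-184 - 2*102*18)*(-1/8222) = -13371/44024 + (-184 - 3672)*(-1/8222) = -13371/44024 - 3856*(-1/8222) = -13371/44024 + 1928/4111 = 29910091/180982664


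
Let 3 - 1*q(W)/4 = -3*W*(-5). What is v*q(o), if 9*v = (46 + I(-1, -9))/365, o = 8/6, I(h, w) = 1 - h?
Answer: -1088/1095 ≈ -0.99361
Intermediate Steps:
o = 4/3 (o = (1/6)*8 = 4/3 ≈ 1.3333)
q(W) = 12 - 60*W (q(W) = 12 - 4*(-3*W)*(-5) = 12 - 60*W)
v = 16/1095 (v = ((46 + (1 - 1*(-1)))/365)/9 = ((46 + (1 + 1))*(1/365))/9 = ((46 + 2)*(1/365))/9 = (48*(1/365))/9 = (1/9)*(48/365) = 16/1095 ≈ 0.014612)
v*q(o) = 16*(12 - 60*4/3)/1095 = 16*(12 - 80)/1095 = (16/1095)*(-68) = -1088/1095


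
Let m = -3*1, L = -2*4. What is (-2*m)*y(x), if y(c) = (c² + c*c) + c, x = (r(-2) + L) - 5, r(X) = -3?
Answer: 2976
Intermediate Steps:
L = -8
x = -16 (x = (-3 - 8) - 5 = -11 - 5 = -16)
y(c) = c + 2*c² (y(c) = (c² + c²) + c = 2*c² + c = c + 2*c²)
m = -3
(-2*m)*y(x) = (-2*(-3))*(-16*(1 + 2*(-16))) = 6*(-16*(1 - 32)) = 6*(-16*(-31)) = 6*496 = 2976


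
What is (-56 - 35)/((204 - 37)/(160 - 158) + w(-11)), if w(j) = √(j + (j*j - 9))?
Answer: -30394/27485 + 364*√101/27485 ≈ -0.97274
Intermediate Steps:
w(j) = √(-9 + j + j²) (w(j) = √(j + (j² - 9)) = √(j + (-9 + j²)) = √(-9 + j + j²))
(-56 - 35)/((204 - 37)/(160 - 158) + w(-11)) = (-56 - 35)/((204 - 37)/(160 - 158) + √(-9 - 11 + (-11)²)) = -91/(167/2 + √(-9 - 11 + 121)) = -91/(167*(½) + √101) = -91/(167/2 + √101)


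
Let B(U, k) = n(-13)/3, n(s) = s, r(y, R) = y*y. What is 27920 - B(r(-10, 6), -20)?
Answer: 83773/3 ≈ 27924.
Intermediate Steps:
r(y, R) = y²
B(U, k) = -13/3
27920 - B(r(-10, 6), -20) = 27920 - 1*(-13/3) = 27920 + 13/3 = 83773/3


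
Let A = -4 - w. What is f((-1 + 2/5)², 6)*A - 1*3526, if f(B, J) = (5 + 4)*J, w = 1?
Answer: -3796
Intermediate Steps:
A = -5 (A = -4 - 1*1 = -4 - 1 = -5)
f(B, J) = 9*J
f((-1 + 2/5)², 6)*A - 1*3526 = (9*6)*(-5) - 1*3526 = 54*(-5) - 3526 = -270 - 3526 = -3796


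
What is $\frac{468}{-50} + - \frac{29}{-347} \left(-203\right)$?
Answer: $- \frac{228373}{8675} \approx -26.325$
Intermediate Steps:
$\frac{468}{-50} + - \frac{29}{-347} \left(-203\right) = 468 \left(- \frac{1}{50}\right) + \left(-29\right) \left(- \frac{1}{347}\right) \left(-203\right) = - \frac{234}{25} + \frac{29}{347} \left(-203\right) = - \frac{234}{25} - \frac{5887}{347} = - \frac{228373}{8675}$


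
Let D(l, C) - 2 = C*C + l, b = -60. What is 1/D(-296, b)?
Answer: 1/3306 ≈ 0.00030248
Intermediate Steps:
D(l, C) = 2 + l + C² (D(l, C) = 2 + (C*C + l) = 2 + (C² + l) = 2 + (l + C²) = 2 + l + C²)
1/D(-296, b) = 1/(2 - 296 + (-60)²) = 1/(2 - 296 + 3600) = 1/3306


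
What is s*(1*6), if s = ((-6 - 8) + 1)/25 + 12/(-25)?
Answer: -6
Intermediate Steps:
s = -1 (s = (-14 + 1)*(1/25) + 12*(-1/25) = -13*1/25 - 12/25 = -13/25 - 12/25 = -1)
s*(1*6) = -6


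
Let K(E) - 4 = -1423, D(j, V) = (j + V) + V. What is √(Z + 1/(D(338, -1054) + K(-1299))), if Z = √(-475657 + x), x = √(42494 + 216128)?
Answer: √(-3189 + 10169721*√7*√(-67951 + √5278))/3189 ≈ 18.565 + 18.565*I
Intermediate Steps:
D(j, V) = j + 2*V (D(j, V) = (V + j) + V = j + 2*V)
x = 7*√5278 (x = √258622 = 7*√5278 ≈ 508.55)
K(E) = -1419 (K(E) = 4 - 1423 = -1419)
Z = √(-475657 + 7*√5278) ≈ 689.31*I
√(Z + 1/(D(338, -1054) + K(-1299))) = √(√(-475657 + 7*√5278) + 1/((338 + 2*(-1054)) - 1419)) = √(√(-475657 + 7*√5278) + 1/((338 - 2108) - 1419)) = √(√(-475657 + 7*√5278) + 1/(-1770 - 1419)) = √(√(-475657 + 7*√5278) + 1/(-3189)) = √(√(-475657 + 7*√5278) - 1/3189) = √(-1/3189 + √(-475657 + 7*√5278))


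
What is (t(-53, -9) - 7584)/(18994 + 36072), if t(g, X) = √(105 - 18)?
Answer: -3792/27533 + √87/55066 ≈ -0.13756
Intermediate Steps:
t(g, X) = √87
(t(-53, -9) - 7584)/(18994 + 36072) = (√87 - 7584)/(18994 + 36072) = (-7584 + √87)/55066 = (-7584 + √87)*(1/55066) = -3792/27533 + √87/55066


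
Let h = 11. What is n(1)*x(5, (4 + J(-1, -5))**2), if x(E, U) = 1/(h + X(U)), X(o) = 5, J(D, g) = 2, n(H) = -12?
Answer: -3/4 ≈ -0.75000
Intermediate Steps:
x(E, U) = 1/16 (x(E, U) = 1/(11 + 5) = 1/16)
n(1)*x(5, (4 + J(-1, -5))**2) = -12*1/16 = -3/4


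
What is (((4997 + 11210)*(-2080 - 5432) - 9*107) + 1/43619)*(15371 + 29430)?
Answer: -237916772292301792/43619 ≈ -5.4544e+12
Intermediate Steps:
(((4997 + 11210)*(-2080 - 5432) - 9*107) + 1/43619)*(15371 + 29430) = ((16207*(-7512) - 1*963) + 1/43619)*44801 = ((-121746984 - 963) + 1/43619)*44801 = (-121747947 + 1/43619)*44801 = -5310523700192/43619*44801 = -237916772292301792/43619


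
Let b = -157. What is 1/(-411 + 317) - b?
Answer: 14757/94 ≈ 156.99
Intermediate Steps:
1/(-411 + 317) - b = 1/(-411 + 317) - 1*(-157) = 1/(-94) + 157 = -1/94 + 157 = 14757/94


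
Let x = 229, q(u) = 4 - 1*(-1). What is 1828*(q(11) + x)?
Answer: 427752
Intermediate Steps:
q(u) = 5 (q(u) = 4 + 1 = 5)
1828*(q(11) + x) = 1828*(5 + 229) = 1828*234 = 427752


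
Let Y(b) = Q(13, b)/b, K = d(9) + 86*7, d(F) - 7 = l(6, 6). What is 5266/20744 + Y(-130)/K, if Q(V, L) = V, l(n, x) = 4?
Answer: 8064959/31790180 ≈ 0.25369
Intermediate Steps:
d(F) = 11 (d(F) = 7 + 4 = 11)
K = 613 (K = 11 + 86*7 = 11 + 602 = 613)
Y(b) = 13/b
5266/20744 + Y(-130)/K = 5266/20744 + (13/(-130))/613 = 5266*(1/20744) + (13*(-1/130))*(1/613) = 2633/10372 - ⅒*1/613 = 2633/10372 - 1/6130 = 8064959/31790180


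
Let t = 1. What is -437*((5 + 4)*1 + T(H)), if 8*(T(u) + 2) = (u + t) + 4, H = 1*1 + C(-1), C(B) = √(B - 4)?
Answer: -13547/4 - 437*I*√5/8 ≈ -3386.8 - 122.15*I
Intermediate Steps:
C(B) = √(-4 + B)
H = 1 + I*√5 (H = 1*1 + √(-4 - 1) = 1 + √(-5) = 1 + I*√5 ≈ 1.0 + 2.2361*I)
T(u) = -11/8 + u/8 (T(u) = -2 + ((u + 1) + 4)/8 = -2 + ((1 + u) + 4)/8 = -2 + (5 + u)/8 = -2 + (5/8 + u/8) = -11/8 + u/8)
-437*((5 + 4)*1 + T(H)) = -437*((5 + 4)*1 + (-11/8 + (1 + I*√5)/8)) = -437*(9*1 + (-11/8 + (⅛ + I*√5/8))) = -437*(9 + (-5/4 + I*√5/8)) = -437*(31/4 + I*√5/8) = -13547/4 - 437*I*√5/8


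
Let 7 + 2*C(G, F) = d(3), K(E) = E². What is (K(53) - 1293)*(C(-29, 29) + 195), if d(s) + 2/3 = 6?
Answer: 883070/3 ≈ 2.9436e+5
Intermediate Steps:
d(s) = 16/3 (d(s) = -⅔ + 6 = 16/3)
C(G, F) = -⅚ (C(G, F) = -7/2 + (½)*(16/3) = -7/2 + 8/3 = -⅚)
(K(53) - 1293)*(C(-29, 29) + 195) = (53² - 1293)*(-⅚ + 195) = (2809 - 1293)*(1165/6) = 1516*(1165/6) = 883070/3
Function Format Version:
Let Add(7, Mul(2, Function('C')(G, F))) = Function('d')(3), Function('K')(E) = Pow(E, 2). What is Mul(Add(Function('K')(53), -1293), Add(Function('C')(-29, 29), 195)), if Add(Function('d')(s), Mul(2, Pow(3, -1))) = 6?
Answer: Rational(883070, 3) ≈ 2.9436e+5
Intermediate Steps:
Function('d')(s) = Rational(16, 3) (Function('d')(s) = Add(Rational(-2, 3), 6) = Rational(16, 3))
Function('C')(G, F) = Rational(-5, 6) (Function('C')(G, F) = Add(Rational(-7, 2), Mul(Rational(1, 2), Rational(16, 3))) = Add(Rational(-7, 2), Rational(8, 3)) = Rational(-5, 6))
Mul(Add(Function('K')(53), -1293), Add(Function('C')(-29, 29), 195)) = Mul(Add(Pow(53, 2), -1293), Add(Rational(-5, 6), 195)) = Mul(Add(2809, -1293), Rational(1165, 6)) = Mul(1516, Rational(1165, 6)) = Rational(883070, 3)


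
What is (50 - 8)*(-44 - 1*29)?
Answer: -3066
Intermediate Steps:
(50 - 8)*(-44 - 1*29) = 42*(-44 - 29) = 42*(-73) = -3066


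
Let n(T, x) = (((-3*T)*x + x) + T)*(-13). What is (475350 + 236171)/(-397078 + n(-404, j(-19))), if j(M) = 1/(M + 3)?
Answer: -264752/145429 ≈ -1.8205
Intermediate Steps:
j(M) = 1/(3 + M)
n(T, x) = -13*T - 13*x + 39*T*x (n(T, x) = ((-3*T*x + x) + T)*(-13) = ((x - 3*T*x) + T)*(-13) = (T + x - 3*T*x)*(-13) = -13*T - 13*x + 39*T*x)
(475350 + 236171)/(-397078 + n(-404, j(-19))) = (475350 + 236171)/(-397078 + (-13*(-404) - 13/(3 - 19) + 39*(-404)/(3 - 19))) = 711521/(-397078 + (5252 - 13/(-16) + 39*(-404)/(-16))) = 711521/(-397078 + (5252 - 13*(-1/16) + 39*(-404)*(-1/16))) = 711521/(-397078 + (5252 + 13/16 + 3939/4)) = 711521/(-397078 + 99801/16) = 711521/(-6253447/16) = 711521*(-16/6253447) = -264752/145429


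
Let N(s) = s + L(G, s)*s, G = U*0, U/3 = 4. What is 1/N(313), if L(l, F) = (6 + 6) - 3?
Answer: 1/3130 ≈ 0.00031949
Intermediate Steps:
U = 12 (U = 3*4 = 12)
G = 0 (G = 12*0 = 0)
L(l, F) = 9 (L(l, F) = 12 - 3 = 9)
N(s) = 10*s (N(s) = s + 9*s = 10*s)
1/N(313) = 1/(10*313) = 1/3130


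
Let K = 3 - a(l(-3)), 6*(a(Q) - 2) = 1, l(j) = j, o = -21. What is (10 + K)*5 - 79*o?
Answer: 10279/6 ≈ 1713.2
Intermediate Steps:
a(Q) = 13/6 (a(Q) = 2 + (⅙)*1 = 2 + ⅙ = 13/6)
K = ⅚ (K = 3 - 1*13/6 = 3 - 13/6 = ⅚ ≈ 0.83333)
(10 + K)*5 - 79*o = (10 + ⅚)*5 - 79*(-21) = (65/6)*5 + 1659 = 325/6 + 1659 = 10279/6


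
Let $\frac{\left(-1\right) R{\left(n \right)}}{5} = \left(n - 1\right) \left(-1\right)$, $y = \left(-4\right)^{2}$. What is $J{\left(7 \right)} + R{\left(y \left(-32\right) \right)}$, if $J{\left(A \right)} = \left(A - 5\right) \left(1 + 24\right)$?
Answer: $-2515$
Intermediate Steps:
$y = 16$
$R{\left(n \right)} = -5 + 5 n$ ($R{\left(n \right)} = - 5 \left(n - 1\right) \left(-1\right) = - 5 \left(-1 + n\right) \left(-1\right) = - 5 \left(1 - n\right) = -5 + 5 n$)
$J{\left(A \right)} = -125 + 25 A$ ($J{\left(A \right)} = \left(-5 + A\right) 25 = -125 + 25 A$)
$J{\left(7 \right)} + R{\left(y \left(-32\right) \right)} = \left(-125 + 25 \cdot 7\right) + \left(-5 + 5 \cdot 16 \left(-32\right)\right) = \left(-125 + 175\right) + \left(-5 + 5 \left(-512\right)\right) = 50 - 2565 = -2515$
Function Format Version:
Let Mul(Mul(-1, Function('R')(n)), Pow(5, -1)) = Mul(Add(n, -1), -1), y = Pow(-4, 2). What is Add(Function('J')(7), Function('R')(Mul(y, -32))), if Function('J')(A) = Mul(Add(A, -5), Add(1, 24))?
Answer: -2515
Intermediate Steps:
y = 16
Function('R')(n) = Add(-5, Mul(5, n)) (Function('R')(n) = Mul(-5, Mul(Add(n, -1), -1)) = Mul(-5, Mul(Add(-1, n), -1)) = Mul(-5, Add(1, Mul(-1, n))) = Add(-5, Mul(5, n)))
Function('J')(A) = Add(-125, Mul(25, A)) (Function('J')(A) = Mul(Add(-5, A), 25) = Add(-125, Mul(25, A)))
Add(Function('J')(7), Function('R')(Mul(y, -32))) = Add(Add(-125, Mul(25, 7)), Add(-5, Mul(5, Mul(16, -32)))) = Add(Add(-125, 175), Add(-5, Mul(5, -512))) = Add(50, Add(-5, -2560)) = Add(50, -2565) = -2515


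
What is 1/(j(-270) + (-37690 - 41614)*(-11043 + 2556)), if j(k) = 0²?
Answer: 1/673053048 ≈ 1.4858e-9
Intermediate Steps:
j(k) = 0
1/(j(-270) + (-37690 - 41614)*(-11043 + 2556)) = 1/(0 + (-37690 - 41614)*(-11043 + 2556)) = 1/(0 - 79304*(-8487)) = 1/(0 + 673053048) = 1/673053048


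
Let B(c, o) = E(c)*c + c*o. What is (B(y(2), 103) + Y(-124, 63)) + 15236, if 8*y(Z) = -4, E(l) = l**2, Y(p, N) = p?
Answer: 120483/8 ≈ 15060.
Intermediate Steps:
y(Z) = -1/2 (y(Z) = (1/8)*(-4) = -1/2)
B(c, o) = c**3 + c*o (B(c, o) = c**2*c + c*o = c**3 + c*o)
(B(y(2), 103) + Y(-124, 63)) + 15236 = (-(103 + (-1/2)**2)/2 - 124) + 15236 = (-(103 + 1/4)/2 - 124) + 15236 = (-1/2*413/4 - 124) + 15236 = (-413/8 - 124) + 15236 = -1405/8 + 15236 = 120483/8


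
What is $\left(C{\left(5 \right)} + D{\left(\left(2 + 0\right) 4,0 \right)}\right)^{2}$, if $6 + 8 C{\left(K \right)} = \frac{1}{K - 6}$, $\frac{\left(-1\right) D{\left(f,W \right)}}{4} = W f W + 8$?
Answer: $\frac{69169}{64} \approx 1080.8$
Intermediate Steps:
$D{\left(f,W \right)} = -32 - 4 f W^{2}$ ($D{\left(f,W \right)} = - 4 \left(W f W + 8\right) = - 4 \left(f W^{2} + 8\right) = - 4 \left(8 + f W^{2}\right) = -32 - 4 f W^{2}$)
$C{\left(K \right)} = - \frac{3}{4} + \frac{1}{8 \left(-6 + K\right)}$ ($C{\left(K \right)} = - \frac{3}{4} + \frac{1}{8 \left(K - 6\right)} = - \frac{3}{4} + \frac{1}{8 \left(-6 + K\right)}$)
$\left(C{\left(5 \right)} + D{\left(\left(2 + 0\right) 4,0 \right)}\right)^{2} = \left(\frac{37 - 30}{8 \left(-6 + 5\right)} - \left(32 + 4 \left(2 + 0\right) 4 \cdot 0^{2}\right)\right)^{2} = \left(\frac{37 - 30}{8 \left(-1\right)} - \left(32 + 4 \cdot 2 \cdot 4 \cdot 0\right)\right)^{2} = \left(\frac{1}{8} \left(-1\right) 7 - \left(32 + 32 \cdot 0\right)\right)^{2} = \left(- \frac{7}{8} + \left(-32 + 0\right)\right)^{2} = \left(- \frac{7}{8} - 32\right)^{2} = \left(- \frac{263}{8}\right)^{2} = \frac{69169}{64}$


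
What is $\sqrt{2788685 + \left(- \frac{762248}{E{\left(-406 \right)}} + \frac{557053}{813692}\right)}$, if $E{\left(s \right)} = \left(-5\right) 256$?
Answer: $\frac{13 \sqrt{1092762255622801610}}{8136920} \approx 1670.1$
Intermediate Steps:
$E{\left(s \right)} = -1280$
$\sqrt{2788685 + \left(- \frac{762248}{E{\left(-406 \right)}} + \frac{557053}{813692}\right)} = \sqrt{2788685 + \left(- \frac{762248}{-1280} + \frac{557053}{813692}\right)} = \sqrt{2788685 + \left(\left(-762248\right) \left(- \frac{1}{1280}\right) + 557053 \cdot \frac{1}{813692}\right)} = \sqrt{2788685 + \left(\frac{95281}{160} + \frac{557053}{813692}\right)} = \sqrt{2788685 + \frac{19404628983}{32547680}} = \sqrt{\frac{90784631629783}{32547680}} = \frac{13 \sqrt{1092762255622801610}}{8136920}$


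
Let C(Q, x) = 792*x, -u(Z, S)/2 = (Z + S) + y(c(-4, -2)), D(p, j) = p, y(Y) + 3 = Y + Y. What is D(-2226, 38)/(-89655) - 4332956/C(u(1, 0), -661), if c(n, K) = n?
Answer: 32469708991/3911289030 ≈ 8.3015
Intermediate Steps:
y(Y) = -3 + 2*Y (y(Y) = -3 + (Y + Y) = -3 + 2*Y)
u(Z, S) = 22 - 2*S - 2*Z (u(Z, S) = -2*((Z + S) + (-3 + 2*(-4))) = -2*((S + Z) + (-3 - 8)) = -2*((S + Z) - 11) = -2*(-11 + S + Z) = 22 - 2*S - 2*Z)
D(-2226, 38)/(-89655) - 4332956/C(u(1, 0), -661) = -2226/(-89655) - 4332956/(792*(-661)) = -2226*(-1/89655) - 4332956/(-523512) = 742/29885 - 4332956*(-1/523512) = 742/29885 + 1083239/130878 = 32469708991/3911289030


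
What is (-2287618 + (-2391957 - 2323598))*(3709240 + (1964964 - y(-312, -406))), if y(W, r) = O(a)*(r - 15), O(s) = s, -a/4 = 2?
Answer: -39713845562628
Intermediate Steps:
a = -8 (a = -4*2 = -8)
y(W, r) = 120 - 8*r (y(W, r) = -8*(r - 15) = -8*(-15 + r) = 120 - 8*r)
(-2287618 + (-2391957 - 2323598))*(3709240 + (1964964 - y(-312, -406))) = (-2287618 + (-2391957 - 2323598))*(3709240 + (1964964 - (120 - 8*(-406)))) = (-2287618 - 4715555)*(3709240 + (1964964 - (120 + 3248))) = -7003173*(3709240 + (1964964 - 1*3368)) = -7003173*(3709240 + (1964964 - 3368)) = -7003173*(3709240 + 1961596) = -7003173*5670836 = -39713845562628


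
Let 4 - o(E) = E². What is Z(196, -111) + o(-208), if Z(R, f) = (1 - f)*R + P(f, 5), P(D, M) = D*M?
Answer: -21863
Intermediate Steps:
o(E) = 4 - E²
Z(R, f) = 5*f + R*(1 - f) (Z(R, f) = (1 - f)*R + f*5 = R*(1 - f) + 5*f = 5*f + R*(1 - f))
Z(196, -111) + o(-208) = (196 + 5*(-111) - 1*196*(-111)) + (4 - 1*(-208)²) = (196 - 555 + 21756) + (4 - 1*43264) = 21397 + (4 - 43264) = 21397 - 43260 = -21863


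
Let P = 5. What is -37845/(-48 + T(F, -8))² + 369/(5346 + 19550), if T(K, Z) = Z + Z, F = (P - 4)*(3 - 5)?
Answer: -14698089/1593344 ≈ -9.2247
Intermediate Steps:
F = -2 (F = (5 - 4)*(3 - 5) = 1*(-2) = -2)
T(K, Z) = 2*Z
-37845/(-48 + T(F, -8))² + 369/(5346 + 19550) = -37845/(-48 + 2*(-8))² + 369/(5346 + 19550) = -37845/(-48 - 16)² + 369/24896 = -37845/((-64)²) + 369*(1/24896) = -37845/4096 + 369/24896 = -14698089/1593344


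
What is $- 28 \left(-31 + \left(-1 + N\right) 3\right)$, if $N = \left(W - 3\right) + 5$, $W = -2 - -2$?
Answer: $784$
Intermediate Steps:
$W = 0$ ($W = -2 + 2 = 0$)
$N = 2$ ($N = \left(0 - 3\right) + 5 = -3 + 5 = 2$)
$- 28 \left(-31 + \left(-1 + N\right) 3\right) = - 28 \left(-31 + \left(-1 + 2\right) 3\right) = - 28 \left(-31 + 1 \cdot 3\right) = - 28 \left(-31 + 3\right) = \left(-28\right) \left(-28\right) = 784$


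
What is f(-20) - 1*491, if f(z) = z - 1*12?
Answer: -523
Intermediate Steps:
f(z) = -12 + z (f(z) = z - 12 = -12 + z)
f(-20) - 1*491 = (-12 - 20) - 1*491 = -32 - 491 = -523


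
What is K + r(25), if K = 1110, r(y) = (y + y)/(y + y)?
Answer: 1111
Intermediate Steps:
r(y) = 1 (r(y) = (2*y)/((2*y)) = (2*y)*(1/(2*y)) = 1)
K + r(25) = 1110 + 1 = 1111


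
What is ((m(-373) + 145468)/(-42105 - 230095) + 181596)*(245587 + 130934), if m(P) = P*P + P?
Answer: 2326436046193812/34025 ≈ 6.8374e+10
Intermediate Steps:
m(P) = P + P**2 (m(P) = P**2 + P = P + P**2)
((m(-373) + 145468)/(-42105 - 230095) + 181596)*(245587 + 130934) = ((-373*(1 - 373) + 145468)/(-42105 - 230095) + 181596)*(245587 + 130934) = ((-373*(-372) + 145468)/(-272200) + 181596)*376521 = ((138756 + 145468)*(-1/272200) + 181596)*376521 = (284224*(-1/272200) + 181596)*376521 = (-35528/34025 + 181596)*376521 = (6178768372/34025)*376521 = 2326436046193812/34025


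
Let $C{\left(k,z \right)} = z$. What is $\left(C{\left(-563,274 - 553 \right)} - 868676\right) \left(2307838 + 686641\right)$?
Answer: $-2602067499445$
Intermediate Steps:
$\left(C{\left(-563,274 - 553 \right)} - 868676\right) \left(2307838 + 686641\right) = \left(\left(274 - 553\right) - 868676\right) \left(2307838 + 686641\right) = \left(\left(274 - 553\right) - 868676\right) 2994479 = \left(-279 - 868676\right) 2994479 = \left(-868955\right) 2994479 = -2602067499445$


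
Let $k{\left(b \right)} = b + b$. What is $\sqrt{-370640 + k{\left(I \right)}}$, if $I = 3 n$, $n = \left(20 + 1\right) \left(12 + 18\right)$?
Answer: $2 i \sqrt{91715} \approx 605.69 i$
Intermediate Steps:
$n = 630$ ($n = 21 \cdot 30 = 630$)
$I = 1890$ ($I = 3 \cdot 630 = 1890$)
$k{\left(b \right)} = 2 b$
$\sqrt{-370640 + k{\left(I \right)}} = \sqrt{-370640 + 2 \cdot 1890} = \sqrt{-370640 + 3780} = \sqrt{-366860} = 2 i \sqrt{91715}$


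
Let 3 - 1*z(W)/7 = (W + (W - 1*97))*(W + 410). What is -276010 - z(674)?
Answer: 9216557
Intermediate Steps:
z(W) = 21 - 7*(-97 + 2*W)*(410 + W) (z(W) = 21 - 7*(W + (W - 1*97))*(W + 410) = 21 - 7*(W + (W - 97))*(410 + W) = 21 - 7*(W + (-97 + W))*(410 + W) = 21 - 7*(-97 + 2*W)*(410 + W))
-276010 - z(674) = -276010 - (278411 - 5061*674 - 14*674²) = -276010 - (278411 - 3411114 - 14*454276) = -276010 - (278411 - 3411114 - 6359864) = -276010 - 1*(-9492567) = -276010 + 9492567 = 9216557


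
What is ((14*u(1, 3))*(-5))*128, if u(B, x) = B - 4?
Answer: 26880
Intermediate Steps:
u(B, x) = -4 + B
((14*u(1, 3))*(-5))*128 = ((14*(-4 + 1))*(-5))*128 = ((14*(-3))*(-5))*128 = -42*(-5)*128 = 210*128 = 26880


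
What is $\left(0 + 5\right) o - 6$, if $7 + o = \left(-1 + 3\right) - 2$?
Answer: $-41$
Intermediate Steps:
$o = -7$ ($o = -7 + \left(\left(-1 + 3\right) - 2\right) = -7 + \left(2 - 2\right) = -7 + 0 = -7$)
$\left(0 + 5\right) o - 6 = \left(0 + 5\right) \left(-7\right) - 6 = 5 \left(-7\right) - 6 = -35 - 6 = -41$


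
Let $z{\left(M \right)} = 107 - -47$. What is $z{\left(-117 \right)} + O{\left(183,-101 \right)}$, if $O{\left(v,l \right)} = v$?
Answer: $337$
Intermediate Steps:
$z{\left(M \right)} = 154$ ($z{\left(M \right)} = 107 + 47 = 154$)
$z{\left(-117 \right)} + O{\left(183,-101 \right)} = 154 + 183 = 337$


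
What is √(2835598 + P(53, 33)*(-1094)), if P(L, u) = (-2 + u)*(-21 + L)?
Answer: 5*√70014 ≈ 1323.0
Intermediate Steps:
P(L, u) = (-21 + L)*(-2 + u)
√(2835598 + P(53, 33)*(-1094)) = √(2835598 + (42 - 21*33 - 2*53 + 53*33)*(-1094)) = √(2835598 + (42 - 693 - 106 + 1749)*(-1094)) = √(2835598 + 992*(-1094)) = √(2835598 - 1085248) = √1750350 = 5*√70014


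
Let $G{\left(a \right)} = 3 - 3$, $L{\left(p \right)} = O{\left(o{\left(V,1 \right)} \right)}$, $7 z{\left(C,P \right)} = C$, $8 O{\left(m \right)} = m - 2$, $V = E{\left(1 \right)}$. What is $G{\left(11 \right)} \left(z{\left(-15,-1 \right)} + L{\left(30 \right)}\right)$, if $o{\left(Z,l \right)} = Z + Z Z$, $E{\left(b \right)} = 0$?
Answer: $0$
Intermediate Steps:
$V = 0$
$o{\left(Z,l \right)} = Z + Z^{2}$
$O{\left(m \right)} = - \frac{1}{4} + \frac{m}{8}$ ($O{\left(m \right)} = \frac{m - 2}{8} = \frac{-2 + m}{8} = - \frac{1}{4} + \frac{m}{8}$)
$z{\left(C,P \right)} = \frac{C}{7}$
$L{\left(p \right)} = - \frac{1}{4}$ ($L{\left(p \right)} = - \frac{1}{4} + \frac{0 \left(1 + 0\right)}{8} = - \frac{1}{4} + \frac{0 \cdot 1}{8} = - \frac{1}{4} + \frac{1}{8} \cdot 0 = - \frac{1}{4} + 0 = - \frac{1}{4}$)
$G{\left(a \right)} = 0$ ($G{\left(a \right)} = 3 - 3 = 0$)
$G{\left(11 \right)} \left(z{\left(-15,-1 \right)} + L{\left(30 \right)}\right) = 0 \left(\frac{1}{7} \left(-15\right) - \frac{1}{4}\right) = 0 \left(- \frac{15}{7} - \frac{1}{4}\right) = 0 \left(- \frac{67}{28}\right) = 0$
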